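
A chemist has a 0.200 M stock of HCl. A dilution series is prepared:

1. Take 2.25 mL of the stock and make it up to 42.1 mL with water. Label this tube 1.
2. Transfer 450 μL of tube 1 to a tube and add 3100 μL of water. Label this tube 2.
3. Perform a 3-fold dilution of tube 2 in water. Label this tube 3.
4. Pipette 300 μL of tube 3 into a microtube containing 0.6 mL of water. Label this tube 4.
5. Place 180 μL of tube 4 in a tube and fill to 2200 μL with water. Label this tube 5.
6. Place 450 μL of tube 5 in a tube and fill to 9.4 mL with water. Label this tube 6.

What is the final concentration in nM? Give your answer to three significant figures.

Step 1: 2.25 mL brought to 42.1 mL → factor 42.1/2.25 = 18.711
Step 2: 450 μL + 3100 μL = 3550 μL total → factor 3550/450 = 7.8889
Step 3: 3-fold → factor 3
Step 4: 300 μL + 0.6 mL = 900 μL total → factor 900/300 = 3
Step 5: 180 μL brought to 2200 μL → factor 2200/180 = 12.222
Step 6: 450 μL brought to 9.4 mL → factor 9400/450 = 20.889
Overall dilution factor = 18.711 × 7.8889 × 3 × 3 × 12.222 × 20.889 = 3.3917 × 10^5
Final = 0.200 M / 3.3917 × 10^5 = 5.897 × 10^-7 M = 590 nM

590 nM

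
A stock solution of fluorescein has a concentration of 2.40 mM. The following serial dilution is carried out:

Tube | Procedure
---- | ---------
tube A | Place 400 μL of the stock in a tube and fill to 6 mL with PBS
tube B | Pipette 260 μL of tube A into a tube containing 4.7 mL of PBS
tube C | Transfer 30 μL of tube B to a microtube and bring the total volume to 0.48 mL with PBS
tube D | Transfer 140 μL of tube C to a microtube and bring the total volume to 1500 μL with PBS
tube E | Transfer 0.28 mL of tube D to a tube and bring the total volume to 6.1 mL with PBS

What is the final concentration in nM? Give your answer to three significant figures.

2.25 nM

Step 1: 400 μL brought to 6 mL → factor 6000/400 = 15
Step 2: 260 μL + 4.7 mL = 4960 μL total → factor 4960/260 = 19.077
Step 3: 30 μL brought to 0.48 mL → factor 480/30 = 16
Step 4: 140 μL brought to 1500 μL → factor 1500/140 = 10.714
Step 5: 0.28 mL brought to 6.1 mL → factor 6.1/0.28 = 21.786
Overall dilution factor = 15 × 19.077 × 16 × 10.714 × 21.786 = 1.0687 × 10^6
Final = 2.40 mM / 1.0687 × 10^6 = 2.246 × 10^-6 mM = 2.25 nM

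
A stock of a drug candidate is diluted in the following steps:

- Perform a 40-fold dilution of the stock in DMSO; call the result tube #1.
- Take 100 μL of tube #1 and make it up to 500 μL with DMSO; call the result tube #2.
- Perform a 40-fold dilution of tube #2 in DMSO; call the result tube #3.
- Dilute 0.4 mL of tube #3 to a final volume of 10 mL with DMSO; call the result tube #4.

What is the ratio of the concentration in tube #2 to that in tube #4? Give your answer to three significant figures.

Step 1: 40-fold → factor 40
Step 2: 100 μL brought to 500 μL → factor 500/100 = 5
Step 3: 40-fold → factor 40
Step 4: 0.4 mL brought to 10 mL → factor 10/0.4 = 25
Dilution factor to tube #2 = 200; to tube #4 = 2 × 10^5
[tube #2]/[tube #4] = (factor to tube #4)/(factor to tube #2) = 2 × 10^5/200 = 1.00 × 10^3

1.00 × 10^3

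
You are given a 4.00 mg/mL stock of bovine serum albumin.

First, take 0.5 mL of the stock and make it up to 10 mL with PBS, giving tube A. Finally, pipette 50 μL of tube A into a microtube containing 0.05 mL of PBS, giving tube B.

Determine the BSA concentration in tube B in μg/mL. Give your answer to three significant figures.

Step 1: 0.5 mL brought to 10 mL → factor 10/0.5 = 20
Step 2: 50 μL + 0.05 mL = 100 μL total → factor 100/50 = 2
Overall dilution factor = 20 × 2 = 40
Final = 4.00 mg/mL / 40 = 0.1000 mg/mL = 100 μg/mL

100 μg/mL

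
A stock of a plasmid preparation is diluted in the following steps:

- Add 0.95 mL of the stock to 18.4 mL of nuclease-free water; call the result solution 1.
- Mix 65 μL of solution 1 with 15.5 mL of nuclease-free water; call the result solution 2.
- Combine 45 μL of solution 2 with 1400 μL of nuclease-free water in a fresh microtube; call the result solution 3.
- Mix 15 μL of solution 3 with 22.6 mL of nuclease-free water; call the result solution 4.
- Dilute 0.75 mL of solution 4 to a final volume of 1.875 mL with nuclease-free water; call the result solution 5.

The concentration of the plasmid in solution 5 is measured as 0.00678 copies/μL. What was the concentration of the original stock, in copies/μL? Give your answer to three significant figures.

4.00 × 10^6 copies/μL

Step 1: 0.95 mL + 18.4 mL = 19.35 mL total → factor 19.35/0.95 = 20.368
Step 2: 65 μL + 15.5 mL = 15565 μL total → factor 15565/65 = 239.46
Step 3: 45 μL + 1400 μL = 1445 μL total → factor 1445/45 = 32.111
Step 4: 15 μL + 22.6 mL = 22615 μL total → factor 22615/15 = 1507.7
Step 5: 0.75 mL brought to 1.875 mL → factor 1.875/0.75 = 2.5
Overall dilution factor = 20.368 × 239.46 × 32.111 × 1507.7 × 2.5 = 5.9033 × 10^8
Stock = 0.00678 copies/μL × 5.9033 × 10^8 = 4.00 × 10^6 copies/μL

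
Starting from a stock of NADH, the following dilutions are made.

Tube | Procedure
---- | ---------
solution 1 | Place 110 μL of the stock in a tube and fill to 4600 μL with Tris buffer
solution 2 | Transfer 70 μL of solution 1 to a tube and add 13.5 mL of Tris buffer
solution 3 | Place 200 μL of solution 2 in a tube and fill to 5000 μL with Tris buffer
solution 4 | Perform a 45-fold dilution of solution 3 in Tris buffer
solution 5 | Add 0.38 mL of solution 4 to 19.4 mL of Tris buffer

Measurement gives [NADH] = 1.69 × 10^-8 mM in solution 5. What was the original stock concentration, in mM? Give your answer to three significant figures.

Step 1: 110 μL brought to 4600 μL → factor 4600/110 = 41.818
Step 2: 70 μL + 13.5 mL = 13570 μL total → factor 13570/70 = 193.86
Step 3: 200 μL brought to 5000 μL → factor 5000/200 = 25
Step 4: 45-fold → factor 45
Step 5: 0.38 mL + 19.4 mL = 19.78 mL total → factor 19.78/0.38 = 52.053
Overall dilution factor = 41.818 × 193.86 × 25 × 45 × 52.053 = 4.7473 × 10^8
Stock = 1.69 × 10^-8 mM × 4.7473 × 10^8 = 8.02 mM

8.02 mM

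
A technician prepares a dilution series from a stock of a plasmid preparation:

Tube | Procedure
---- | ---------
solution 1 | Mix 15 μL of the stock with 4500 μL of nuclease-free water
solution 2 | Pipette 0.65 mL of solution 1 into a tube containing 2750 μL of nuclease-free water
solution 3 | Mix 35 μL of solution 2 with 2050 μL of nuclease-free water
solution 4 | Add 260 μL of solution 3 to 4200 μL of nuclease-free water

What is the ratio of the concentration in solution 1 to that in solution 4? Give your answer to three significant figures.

5.35 × 10^3

Step 1: 15 μL + 4500 μL = 4515 μL total → factor 4515/15 = 301
Step 2: 0.65 mL + 2750 μL = 3.4 mL total → factor 3.4/0.65 = 5.2308
Step 3: 35 μL + 2050 μL = 2085 μL total → factor 2085/35 = 59.571
Step 4: 260 μL + 4200 μL = 4460 μL total → factor 4460/260 = 17.154
Dilution factor to solution 1 = 301; to solution 4 = 1.6089 × 10^6
[solution 1]/[solution 4] = (factor to solution 4)/(factor to solution 1) = 1.6089 × 10^6/301 = 5.35 × 10^3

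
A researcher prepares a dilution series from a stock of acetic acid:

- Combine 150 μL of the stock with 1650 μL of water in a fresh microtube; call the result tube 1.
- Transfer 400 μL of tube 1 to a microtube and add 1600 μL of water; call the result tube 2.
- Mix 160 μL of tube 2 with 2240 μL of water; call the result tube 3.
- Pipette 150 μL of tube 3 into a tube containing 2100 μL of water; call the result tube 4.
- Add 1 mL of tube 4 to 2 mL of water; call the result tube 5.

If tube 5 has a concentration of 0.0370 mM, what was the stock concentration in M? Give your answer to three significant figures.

1.50 M

Step 1: 150 μL + 1650 μL = 1800 μL total → factor 1800/150 = 12
Step 2: 400 μL + 1600 μL = 2000 μL total → factor 2000/400 = 5
Step 3: 160 μL + 2240 μL = 2400 μL total → factor 2400/160 = 15
Step 4: 150 μL + 2100 μL = 2250 μL total → factor 2250/150 = 15
Step 5: 1 mL + 2 mL = 3 mL total → factor 3/1 = 3
Overall dilution factor = 12 × 5 × 15 × 15 × 3 = 40500
Stock = 0.0370 mM × 40500 = 1498 mM = 1.50 M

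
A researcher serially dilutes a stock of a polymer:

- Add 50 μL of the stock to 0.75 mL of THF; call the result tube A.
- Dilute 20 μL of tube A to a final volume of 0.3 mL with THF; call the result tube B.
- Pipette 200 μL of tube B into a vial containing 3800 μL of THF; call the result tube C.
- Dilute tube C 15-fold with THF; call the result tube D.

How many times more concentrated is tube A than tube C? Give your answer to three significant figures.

Step 1: 50 μL + 0.75 mL = 800 μL total → factor 800/50 = 16
Step 2: 20 μL brought to 0.3 mL → factor 300/20 = 15
Step 3: 200 μL + 3800 μL = 4000 μL total → factor 4000/200 = 20
Dilution factor to tube A = 16; to tube C = 4800
[tube A]/[tube C] = (factor to tube C)/(factor to tube A) = 4800/16 = 300

300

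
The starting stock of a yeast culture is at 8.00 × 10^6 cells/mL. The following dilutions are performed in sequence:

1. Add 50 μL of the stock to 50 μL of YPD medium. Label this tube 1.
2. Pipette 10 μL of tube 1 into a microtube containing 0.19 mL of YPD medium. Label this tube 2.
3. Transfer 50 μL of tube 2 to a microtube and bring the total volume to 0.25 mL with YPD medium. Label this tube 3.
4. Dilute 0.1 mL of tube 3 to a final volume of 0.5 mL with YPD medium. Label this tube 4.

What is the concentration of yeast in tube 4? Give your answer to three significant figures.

Step 1: 50 μL + 50 μL = 100 μL total → factor 100/50 = 2
Step 2: 10 μL + 0.19 mL = 200 μL total → factor 200/10 = 20
Step 3: 50 μL brought to 0.25 mL → factor 250/50 = 5
Step 4: 0.1 mL brought to 0.5 mL → factor 0.5/0.1 = 5
Overall dilution factor = 2 × 20 × 5 × 5 = 1000
Final = 8.00 × 10^6 cells/mL / 1000 = 8.00 × 10^3 cells/mL

8.00 × 10^3 cells/mL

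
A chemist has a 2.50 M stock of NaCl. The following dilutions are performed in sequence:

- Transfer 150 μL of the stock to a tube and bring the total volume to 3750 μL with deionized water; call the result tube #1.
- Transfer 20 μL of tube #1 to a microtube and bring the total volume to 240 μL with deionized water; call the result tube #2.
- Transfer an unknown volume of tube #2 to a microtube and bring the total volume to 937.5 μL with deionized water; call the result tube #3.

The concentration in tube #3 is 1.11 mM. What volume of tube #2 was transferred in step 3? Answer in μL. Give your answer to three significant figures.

Step 1: 150 μL brought to 3750 μL → factor 3750/150 = 25
Step 2: 20 μL brought to 240 μL → factor 240/20 = 12
Step 3: v brought to 937.5 μL → factor = 937.5 μL/v
Product of known-step factors = 300
Overall factor = 2.50 M / (1.11 mM) = 2252.3
Step-3 factor = 2252.3 / 300 = 7.5075
v = 937.5 μL / 7.5075 = 125 μL

125 μL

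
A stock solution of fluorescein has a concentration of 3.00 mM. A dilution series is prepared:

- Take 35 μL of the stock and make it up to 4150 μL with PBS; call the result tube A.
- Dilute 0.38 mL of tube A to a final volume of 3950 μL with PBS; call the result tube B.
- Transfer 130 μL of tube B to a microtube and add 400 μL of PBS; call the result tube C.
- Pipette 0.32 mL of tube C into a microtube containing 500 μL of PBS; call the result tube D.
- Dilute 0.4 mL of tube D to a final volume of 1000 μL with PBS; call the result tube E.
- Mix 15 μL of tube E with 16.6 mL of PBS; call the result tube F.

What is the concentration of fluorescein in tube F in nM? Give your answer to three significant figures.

0.0841 nM

Step 1: 35 μL brought to 4150 μL → factor 4150/35 = 118.57
Step 2: 0.38 mL brought to 3950 μL → factor 3.95/0.38 = 10.395
Step 3: 130 μL + 400 μL = 530 μL total → factor 530/130 = 4.0769
Step 4: 0.32 mL + 500 μL = 0.82 mL total → factor 0.82/0.32 = 2.5625
Step 5: 0.4 mL brought to 1000 μL → factor 1/0.4 = 2.5
Step 6: 15 μL + 16.6 mL = 16615 μL total → factor 16615/15 = 1107.7
Overall dilution factor = 118.57 × 10.395 × 4.0769 × 2.5625 × 2.5 × 1107.7 = 3.5657 × 10^7
Final = 3.00 mM / 3.5657 × 10^7 = 8.414 × 10^-8 mM = 0.0841 nM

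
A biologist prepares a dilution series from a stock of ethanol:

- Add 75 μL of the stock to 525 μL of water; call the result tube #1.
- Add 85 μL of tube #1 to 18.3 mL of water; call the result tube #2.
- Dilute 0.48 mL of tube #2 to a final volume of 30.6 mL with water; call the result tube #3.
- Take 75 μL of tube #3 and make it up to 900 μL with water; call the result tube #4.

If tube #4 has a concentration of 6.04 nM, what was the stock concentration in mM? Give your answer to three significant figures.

8.00 mM

Step 1: 75 μL + 525 μL = 600 μL total → factor 600/75 = 8
Step 2: 85 μL + 18.3 mL = 18385 μL total → factor 18385/85 = 216.29
Step 3: 0.48 mL brought to 30.6 mL → factor 30.6/0.48 = 63.75
Step 4: 75 μL brought to 900 μL → factor 900/75 = 12
Overall dilution factor = 8 × 216.29 × 63.75 × 12 = 1.3237 × 10^6
Stock = 6.04 nM × 1.3237 × 10^6 = 7.995 × 10^6 nM = 8.00 mM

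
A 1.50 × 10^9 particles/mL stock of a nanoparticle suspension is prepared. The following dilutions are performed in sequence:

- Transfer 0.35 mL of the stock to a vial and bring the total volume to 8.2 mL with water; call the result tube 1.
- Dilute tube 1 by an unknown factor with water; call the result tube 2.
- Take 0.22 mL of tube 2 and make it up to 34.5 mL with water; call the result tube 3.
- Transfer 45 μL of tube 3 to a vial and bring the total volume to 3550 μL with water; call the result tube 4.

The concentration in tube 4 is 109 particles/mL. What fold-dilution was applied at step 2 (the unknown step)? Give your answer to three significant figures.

47.5-fold

Step 1: 0.35 mL brought to 8.2 mL → factor 8.2/0.35 = 23.429
Step 2: unknown factor x
Step 3: 0.22 mL brought to 34.5 mL → factor 34.5/0.22 = 156.82
Step 4: 45 μL brought to 3550 μL → factor 3550/45 = 78.889
Product of known-step factors = 2.8984 × 10^5
Overall factor = 1.50 × 10^9 particles/mL / (109 particles/mL) = 1.3761 × 10^7
x = 1.3761 × 10^7 / 2.8984 × 10^5 = 47.5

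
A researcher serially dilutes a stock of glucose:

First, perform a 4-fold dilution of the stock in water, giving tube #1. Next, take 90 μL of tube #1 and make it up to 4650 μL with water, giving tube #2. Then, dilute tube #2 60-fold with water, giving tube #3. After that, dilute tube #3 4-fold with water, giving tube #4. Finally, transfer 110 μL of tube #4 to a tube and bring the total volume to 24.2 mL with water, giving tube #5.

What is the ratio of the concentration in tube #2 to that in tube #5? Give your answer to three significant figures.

Step 1: 4-fold → factor 4
Step 2: 90 μL brought to 4650 μL → factor 4650/90 = 51.667
Step 3: 60-fold → factor 60
Step 4: 4-fold → factor 4
Step 5: 110 μL brought to 24.2 mL → factor 24200/110 = 220
Dilution factor to tube #2 = 206.67; to tube #5 = 1.0912 × 10^7
[tube #2]/[tube #5] = (factor to tube #5)/(factor to tube #2) = 1.0912 × 10^7/206.67 = 5.28 × 10^4

5.28 × 10^4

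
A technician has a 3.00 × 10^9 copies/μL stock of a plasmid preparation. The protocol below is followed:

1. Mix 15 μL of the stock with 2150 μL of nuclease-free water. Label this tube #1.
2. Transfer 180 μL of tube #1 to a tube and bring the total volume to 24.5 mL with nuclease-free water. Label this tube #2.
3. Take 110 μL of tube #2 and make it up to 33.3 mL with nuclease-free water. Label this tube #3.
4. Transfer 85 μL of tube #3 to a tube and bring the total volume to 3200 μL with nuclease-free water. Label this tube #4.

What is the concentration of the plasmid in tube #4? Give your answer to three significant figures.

13.4 copies/μL

Step 1: 15 μL + 2150 μL = 2165 μL total → factor 2165/15 = 144.33
Step 2: 180 μL brought to 24.5 mL → factor 24500/180 = 136.11
Step 3: 110 μL brought to 33.3 mL → factor 33300/110 = 302.73
Step 4: 85 μL brought to 3200 μL → factor 3200/85 = 37.647
Dilution factor through tube #4 = 144.33 × 136.11 × 302.73 × 37.647 = 2.2389 × 10^8
[tube #4] = 3.00 × 10^9 copies/μL / 2.2389 × 10^8 = 13.4 copies/μL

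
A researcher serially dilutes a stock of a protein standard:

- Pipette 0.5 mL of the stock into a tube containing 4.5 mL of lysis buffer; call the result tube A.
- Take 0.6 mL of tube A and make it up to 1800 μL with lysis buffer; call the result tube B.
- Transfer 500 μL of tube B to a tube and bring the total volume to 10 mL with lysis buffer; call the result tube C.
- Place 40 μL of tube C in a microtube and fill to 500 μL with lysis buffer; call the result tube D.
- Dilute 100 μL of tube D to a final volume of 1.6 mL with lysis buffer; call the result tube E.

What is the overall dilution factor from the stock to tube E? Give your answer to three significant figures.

1.20 × 10^5

Step 1: 0.5 mL + 4.5 mL = 5 mL total → factor 5/0.5 = 10
Step 2: 0.6 mL brought to 1800 μL → factor 1.8/0.6 = 3
Step 3: 500 μL brought to 10 mL → factor 10000/500 = 20
Step 4: 40 μL brought to 500 μL → factor 500/40 = 12.5
Step 5: 100 μL brought to 1.6 mL → factor 1600/100 = 16
Overall dilution factor = 10 × 3 × 20 × 12.5 × 16 = 1.2 × 10^5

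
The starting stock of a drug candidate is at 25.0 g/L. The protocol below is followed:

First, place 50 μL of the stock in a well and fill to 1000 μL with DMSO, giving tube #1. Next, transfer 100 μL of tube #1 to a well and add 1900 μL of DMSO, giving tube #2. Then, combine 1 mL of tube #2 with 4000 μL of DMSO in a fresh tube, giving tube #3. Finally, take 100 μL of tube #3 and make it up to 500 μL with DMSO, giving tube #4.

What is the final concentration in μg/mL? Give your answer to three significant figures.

Step 1: 50 μL brought to 1000 μL → factor 1000/50 = 20
Step 2: 100 μL + 1900 μL = 2000 μL total → factor 2000/100 = 20
Step 3: 1 mL + 4000 μL = 5 mL total → factor 5/1 = 5
Step 4: 100 μL brought to 500 μL → factor 500/100 = 5
Overall dilution factor = 20 × 20 × 5 × 5 = 10000
Final = 25.0 g/L / 10000 = 0.002500 g/L = 2.50 μg/mL

2.50 μg/mL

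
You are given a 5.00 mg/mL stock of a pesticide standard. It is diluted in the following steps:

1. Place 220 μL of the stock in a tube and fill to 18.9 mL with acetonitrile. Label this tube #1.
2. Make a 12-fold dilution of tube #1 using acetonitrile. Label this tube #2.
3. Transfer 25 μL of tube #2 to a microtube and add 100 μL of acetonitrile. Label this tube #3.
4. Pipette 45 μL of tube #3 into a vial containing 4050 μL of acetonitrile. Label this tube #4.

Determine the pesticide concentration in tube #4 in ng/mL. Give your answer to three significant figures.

10.7 ng/mL

Step 1: 220 μL brought to 18.9 mL → factor 18900/220 = 85.909
Step 2: 12-fold → factor 12
Step 3: 25 μL + 100 μL = 125 μL total → factor 125/25 = 5
Step 4: 45 μL + 4050 μL = 4095 μL total → factor 4095/45 = 91
Overall dilution factor = 85.909 × 12 × 5 × 91 = 4.6906 × 10^5
Final = 5.00 mg/mL / 4.6906 × 10^5 = 1.066 × 10^-5 mg/mL = 10.7 ng/mL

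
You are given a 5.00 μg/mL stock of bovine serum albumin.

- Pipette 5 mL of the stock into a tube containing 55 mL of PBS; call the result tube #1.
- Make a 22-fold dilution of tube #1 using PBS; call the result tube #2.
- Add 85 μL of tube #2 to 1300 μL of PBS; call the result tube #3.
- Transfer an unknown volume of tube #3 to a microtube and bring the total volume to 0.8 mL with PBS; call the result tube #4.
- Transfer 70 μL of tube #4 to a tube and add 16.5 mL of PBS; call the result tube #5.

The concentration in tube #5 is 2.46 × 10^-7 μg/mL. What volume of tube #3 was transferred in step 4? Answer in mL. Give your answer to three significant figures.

Step 1: 5 mL + 55 mL = 60 mL total → factor 60/5 = 12
Step 2: 22-fold → factor 22
Step 3: 85 μL + 1300 μL = 1385 μL total → factor 1385/85 = 16.294
Step 4: v brought to 0.8 mL → factor = 0.8 mL/v
Step 5: 70 μL + 16.5 mL = 16570 μL total → factor 16570/70 = 236.71
Product of known-step factors = 1.0183 × 10^6
Overall factor = 5.00 μg/mL / (2.46 × 10^-7 μg/mL) = 2.0325 × 10^7
Step-4 factor = 2.0325 × 10^7 / 1.0183 × 10^6 = 19.961
v = 0.8 mL / 19.961 = 0.0401 mL

0.0401 mL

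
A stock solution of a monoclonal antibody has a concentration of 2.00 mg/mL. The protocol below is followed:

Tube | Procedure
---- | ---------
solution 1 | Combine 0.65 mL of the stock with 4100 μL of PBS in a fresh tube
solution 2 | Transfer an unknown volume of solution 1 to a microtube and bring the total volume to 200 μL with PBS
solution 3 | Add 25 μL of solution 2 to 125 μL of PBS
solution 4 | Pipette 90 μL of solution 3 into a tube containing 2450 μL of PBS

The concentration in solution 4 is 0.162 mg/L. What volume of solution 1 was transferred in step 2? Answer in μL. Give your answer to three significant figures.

20.0 μL

Step 1: 0.65 mL + 4100 μL = 4.75 mL total → factor 4.75/0.65 = 7.3077
Step 2: v brought to 200 μL → factor = 200 μL/v
Step 3: 25 μL + 125 μL = 150 μL total → factor 150/25 = 6
Step 4: 90 μL + 2450 μL = 2540 μL total → factor 2540/90 = 28.222
Product of known-step factors = 1237.4
Overall factor = 2.00 mg/mL / (0.162 mg/L) = 12346
Step-2 factor = 12346 / 1237.4 = 9.9768
v = 200 μL / 9.9768 = 20.0 μL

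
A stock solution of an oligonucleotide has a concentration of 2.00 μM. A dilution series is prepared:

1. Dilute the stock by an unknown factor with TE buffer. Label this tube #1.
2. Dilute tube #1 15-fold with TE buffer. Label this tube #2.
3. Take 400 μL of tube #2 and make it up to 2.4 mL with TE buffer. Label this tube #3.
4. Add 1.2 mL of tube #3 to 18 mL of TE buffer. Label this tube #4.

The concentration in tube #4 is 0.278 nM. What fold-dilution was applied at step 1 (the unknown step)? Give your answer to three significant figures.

Step 1: unknown factor x
Step 2: 15-fold → factor 15
Step 3: 400 μL brought to 2.4 mL → factor 2400/400 = 6
Step 4: 1.2 mL + 18 mL = 19.2 mL total → factor 19.2/1.2 = 16
Product of known-step factors = 1440
Overall factor = 2.00 μM / (0.278 nM) = 7194.2
x = 7194.2 / 1440 = 5.00

5.00-fold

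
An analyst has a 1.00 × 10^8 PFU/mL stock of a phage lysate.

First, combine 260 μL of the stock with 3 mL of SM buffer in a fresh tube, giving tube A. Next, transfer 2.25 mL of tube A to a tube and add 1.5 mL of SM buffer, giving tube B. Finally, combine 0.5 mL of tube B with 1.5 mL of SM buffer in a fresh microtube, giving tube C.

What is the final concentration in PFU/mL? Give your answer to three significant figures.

Step 1: 260 μL + 3 mL = 3260 μL total → factor 3260/260 = 12.538
Step 2: 2.25 mL + 1.5 mL = 3.75 mL total → factor 3.75/2.25 = 1.6667
Step 3: 0.5 mL + 1.5 mL = 2 mL total → factor 2/0.5 = 4
Overall dilution factor = 12.538 × 1.6667 × 4 = 83.59
Final = 1.00 × 10^8 PFU/mL / 83.59 = 1.20 × 10^6 PFU/mL

1.20 × 10^6 PFU/mL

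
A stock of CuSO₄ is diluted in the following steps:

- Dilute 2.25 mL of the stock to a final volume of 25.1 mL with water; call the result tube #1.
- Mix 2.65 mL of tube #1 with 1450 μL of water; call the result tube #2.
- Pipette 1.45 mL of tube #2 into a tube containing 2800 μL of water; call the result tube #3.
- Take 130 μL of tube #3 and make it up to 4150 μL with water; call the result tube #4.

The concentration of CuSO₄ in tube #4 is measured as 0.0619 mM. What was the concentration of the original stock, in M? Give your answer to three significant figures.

0.100 M

Step 1: 2.25 mL brought to 25.1 mL → factor 25.1/2.25 = 11.156
Step 2: 2.65 mL + 1450 μL = 4.1 mL total → factor 4.1/2.65 = 1.5472
Step 3: 1.45 mL + 2800 μL = 4.25 mL total → factor 4.25/1.45 = 2.931
Step 4: 130 μL brought to 4150 μL → factor 4150/130 = 31.923
Overall dilution factor = 11.156 × 1.5472 × 2.931 × 31.923 = 1614.9
Stock = 0.0619 mM × 1614.9 = 99.96 mM = 0.100 M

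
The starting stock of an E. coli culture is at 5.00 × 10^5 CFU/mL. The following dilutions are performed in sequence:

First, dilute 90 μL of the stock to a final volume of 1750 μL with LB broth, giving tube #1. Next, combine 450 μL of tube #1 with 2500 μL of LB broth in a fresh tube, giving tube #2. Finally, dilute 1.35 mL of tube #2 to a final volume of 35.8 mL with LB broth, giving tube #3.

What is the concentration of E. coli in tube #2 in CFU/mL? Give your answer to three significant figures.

3.92 × 10^3 CFU/mL

Step 1: 90 μL brought to 1750 μL → factor 1750/90 = 19.444
Step 2: 450 μL + 2500 μL = 2950 μL total → factor 2950/450 = 6.5556
Dilution factor through tube #2 = 19.444 × 6.5556 = 127.47
[tube #2] = 5.00 × 10^5 CFU/mL / 127.47 = 3.92 × 10^3 CFU/mL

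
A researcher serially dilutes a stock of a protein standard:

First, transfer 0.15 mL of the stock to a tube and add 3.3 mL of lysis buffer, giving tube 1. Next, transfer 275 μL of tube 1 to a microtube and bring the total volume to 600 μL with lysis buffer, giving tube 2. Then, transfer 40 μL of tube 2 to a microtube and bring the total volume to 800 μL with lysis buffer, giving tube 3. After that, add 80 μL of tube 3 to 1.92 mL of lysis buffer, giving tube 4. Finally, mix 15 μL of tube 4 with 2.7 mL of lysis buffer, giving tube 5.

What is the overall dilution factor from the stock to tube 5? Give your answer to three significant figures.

4.54 × 10^6

Step 1: 0.15 mL + 3.3 mL = 3.45 mL total → factor 3.45/0.15 = 23
Step 2: 275 μL brought to 600 μL → factor 600/275 = 2.1818
Step 3: 40 μL brought to 800 μL → factor 800/40 = 20
Step 4: 80 μL + 1.92 mL = 2000 μL total → factor 2000/80 = 25
Step 5: 15 μL + 2.7 mL = 2715 μL total → factor 2715/15 = 181
Overall dilution factor = 23 × 2.1818 × 20 × 25 × 181 = 4.5415 × 10^6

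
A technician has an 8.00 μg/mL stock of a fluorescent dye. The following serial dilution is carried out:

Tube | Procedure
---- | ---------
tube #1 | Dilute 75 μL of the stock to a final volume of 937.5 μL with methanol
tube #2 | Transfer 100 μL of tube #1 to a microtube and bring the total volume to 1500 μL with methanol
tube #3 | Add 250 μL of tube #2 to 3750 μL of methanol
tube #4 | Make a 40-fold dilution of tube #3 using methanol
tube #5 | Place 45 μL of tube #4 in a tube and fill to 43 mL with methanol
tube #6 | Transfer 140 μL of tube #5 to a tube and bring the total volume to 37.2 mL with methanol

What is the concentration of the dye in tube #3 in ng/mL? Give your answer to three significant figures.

2.67 ng/mL

Step 1: 75 μL brought to 937.5 μL → factor 937.5/75 = 12.5
Step 2: 100 μL brought to 1500 μL → factor 1500/100 = 15
Step 3: 250 μL + 3750 μL = 4000 μL total → factor 4000/250 = 16
Dilution factor through tube #3 = 12.5 × 15 × 16 = 3000
[tube #3] = 8.00 μg/mL / 3000 = 0.002667 μg/mL = 2.67 ng/mL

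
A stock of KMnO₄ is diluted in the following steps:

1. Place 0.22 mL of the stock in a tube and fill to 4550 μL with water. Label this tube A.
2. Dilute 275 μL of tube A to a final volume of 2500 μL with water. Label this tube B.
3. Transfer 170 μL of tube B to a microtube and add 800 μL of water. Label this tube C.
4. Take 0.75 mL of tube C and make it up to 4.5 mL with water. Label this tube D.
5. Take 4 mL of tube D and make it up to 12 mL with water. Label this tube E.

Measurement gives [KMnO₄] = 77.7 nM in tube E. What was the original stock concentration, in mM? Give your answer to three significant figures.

Step 1: 0.22 mL brought to 4550 μL → factor 4.55/0.22 = 20.682
Step 2: 275 μL brought to 2500 μL → factor 2500/275 = 9.0909
Step 3: 170 μL + 800 μL = 970 μL total → factor 970/170 = 5.7059
Step 4: 0.75 mL brought to 4.5 mL → factor 4.5/0.75 = 6
Step 5: 4 mL brought to 12 mL → factor 12/4 = 3
Overall dilution factor = 20.682 × 9.0909 × 5.7059 × 6 × 3 = 19310
Stock = 77.7 nM × 19310 = 1.500 × 10^6 nM = 1.50 mM

1.50 mM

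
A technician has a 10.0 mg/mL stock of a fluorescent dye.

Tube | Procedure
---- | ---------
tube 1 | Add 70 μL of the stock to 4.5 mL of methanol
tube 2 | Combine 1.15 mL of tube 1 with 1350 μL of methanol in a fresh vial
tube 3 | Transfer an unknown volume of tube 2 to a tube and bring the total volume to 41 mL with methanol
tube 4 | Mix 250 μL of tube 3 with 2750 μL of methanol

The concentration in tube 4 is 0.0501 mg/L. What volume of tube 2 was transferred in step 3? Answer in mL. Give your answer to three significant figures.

Step 1: 70 μL + 4.5 mL = 4570 μL total → factor 4570/70 = 65.286
Step 2: 1.15 mL + 1350 μL = 2.5 mL total → factor 2.5/1.15 = 2.1739
Step 3: v brought to 41 mL → factor = 41 mL/v
Step 4: 250 μL + 2750 μL = 3000 μL total → factor 3000/250 = 12
Product of known-step factors = 1703.1
Overall factor = 10.0 mg/mL / (0.0501 mg/L) = 1.996 × 10^5
Step-3 factor = 1.996 × 10^5 / 1703.1 = 117.2
v = 41 mL / 117.2 = 0.350 mL

0.350 mL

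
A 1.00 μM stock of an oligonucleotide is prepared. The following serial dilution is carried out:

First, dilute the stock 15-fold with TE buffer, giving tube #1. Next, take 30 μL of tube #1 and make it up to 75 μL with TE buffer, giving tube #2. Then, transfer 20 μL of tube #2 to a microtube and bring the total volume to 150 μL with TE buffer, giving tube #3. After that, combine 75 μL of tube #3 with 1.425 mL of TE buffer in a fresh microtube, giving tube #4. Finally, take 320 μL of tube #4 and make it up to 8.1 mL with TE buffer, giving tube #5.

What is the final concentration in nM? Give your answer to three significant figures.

0.00702 nM

Step 1: 15-fold → factor 15
Step 2: 30 μL brought to 75 μL → factor 75/30 = 2.5
Step 3: 20 μL brought to 150 μL → factor 150/20 = 7.5
Step 4: 75 μL + 1.425 mL = 1500 μL total → factor 1500/75 = 20
Step 5: 320 μL brought to 8.1 mL → factor 8100/320 = 25.312
Overall dilution factor = 15 × 2.5 × 7.5 × 20 × 25.312 = 1.4238 × 10^5
Final = 1.00 μM / 1.4238 × 10^5 = 7.023 × 10^-6 μM = 0.00702 nM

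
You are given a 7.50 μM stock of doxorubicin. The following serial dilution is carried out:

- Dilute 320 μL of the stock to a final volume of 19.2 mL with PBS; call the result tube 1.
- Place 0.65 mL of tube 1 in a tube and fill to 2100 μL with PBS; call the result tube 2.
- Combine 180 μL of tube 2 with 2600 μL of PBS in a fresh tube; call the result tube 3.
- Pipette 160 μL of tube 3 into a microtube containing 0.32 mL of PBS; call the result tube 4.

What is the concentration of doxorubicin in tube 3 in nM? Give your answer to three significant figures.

Step 1: 320 μL brought to 19.2 mL → factor 19200/320 = 60
Step 2: 0.65 mL brought to 2100 μL → factor 2.1/0.65 = 3.2308
Step 3: 180 μL + 2600 μL = 2780 μL total → factor 2780/180 = 15.444
Dilution factor through tube 3 = 60 × 3.2308 × 15.444 = 2993.8
[tube 3] = 7.50 μM / 2993.8 = 0.002505 μM = 2.51 nM

2.51 nM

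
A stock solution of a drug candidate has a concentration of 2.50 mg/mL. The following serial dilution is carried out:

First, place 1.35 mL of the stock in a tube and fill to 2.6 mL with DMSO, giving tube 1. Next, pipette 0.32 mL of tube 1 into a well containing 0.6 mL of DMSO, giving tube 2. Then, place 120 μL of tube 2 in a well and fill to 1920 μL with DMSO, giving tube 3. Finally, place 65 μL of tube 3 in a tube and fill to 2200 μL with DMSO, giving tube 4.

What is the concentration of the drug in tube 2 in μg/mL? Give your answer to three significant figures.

Step 1: 1.35 mL brought to 2.6 mL → factor 2.6/1.35 = 1.9259
Step 2: 0.32 mL + 0.6 mL = 0.92 mL total → factor 0.92/0.32 = 2.875
Dilution factor through tube 2 = 1.9259 × 2.875 = 5.537
[tube 2] = 2.50 mg/mL / 5.537 = 0.4515 mg/mL = 452 μg/mL

452 μg/mL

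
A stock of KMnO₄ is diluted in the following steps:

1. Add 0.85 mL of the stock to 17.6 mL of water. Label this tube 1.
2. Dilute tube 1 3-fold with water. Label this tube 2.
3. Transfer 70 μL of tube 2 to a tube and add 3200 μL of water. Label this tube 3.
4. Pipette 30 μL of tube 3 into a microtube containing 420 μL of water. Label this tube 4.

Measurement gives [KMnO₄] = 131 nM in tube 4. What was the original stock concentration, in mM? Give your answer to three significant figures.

Step 1: 0.85 mL + 17.6 mL = 18.45 mL total → factor 18.45/0.85 = 21.706
Step 2: 3-fold → factor 3
Step 3: 70 μL + 3200 μL = 3270 μL total → factor 3270/70 = 46.714
Step 4: 30 μL + 420 μL = 450 μL total → factor 450/30 = 15
Overall dilution factor = 21.706 × 3 × 46.714 × 15 = 45629
Stock = 131 nM × 45629 = 5.977 × 10^6 nM = 5.98 mM

5.98 mM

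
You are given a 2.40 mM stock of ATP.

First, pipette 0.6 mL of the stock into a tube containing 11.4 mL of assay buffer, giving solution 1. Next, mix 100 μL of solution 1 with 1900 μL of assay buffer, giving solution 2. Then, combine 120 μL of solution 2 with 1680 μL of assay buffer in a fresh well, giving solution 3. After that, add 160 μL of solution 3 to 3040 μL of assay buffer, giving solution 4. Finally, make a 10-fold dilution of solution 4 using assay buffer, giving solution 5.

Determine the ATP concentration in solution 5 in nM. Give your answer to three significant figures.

2.00 nM

Step 1: 0.6 mL + 11.4 mL = 12 mL total → factor 12/0.6 = 20
Step 2: 100 μL + 1900 μL = 2000 μL total → factor 2000/100 = 20
Step 3: 120 μL + 1680 μL = 1800 μL total → factor 1800/120 = 15
Step 4: 160 μL + 3040 μL = 3200 μL total → factor 3200/160 = 20
Step 5: 10-fold → factor 10
Overall dilution factor = 20 × 20 × 15 × 20 × 10 = 1.2 × 10^6
Final = 2.40 mM / 1.2 × 10^6 = 2.000 × 10^-6 mM = 2.00 nM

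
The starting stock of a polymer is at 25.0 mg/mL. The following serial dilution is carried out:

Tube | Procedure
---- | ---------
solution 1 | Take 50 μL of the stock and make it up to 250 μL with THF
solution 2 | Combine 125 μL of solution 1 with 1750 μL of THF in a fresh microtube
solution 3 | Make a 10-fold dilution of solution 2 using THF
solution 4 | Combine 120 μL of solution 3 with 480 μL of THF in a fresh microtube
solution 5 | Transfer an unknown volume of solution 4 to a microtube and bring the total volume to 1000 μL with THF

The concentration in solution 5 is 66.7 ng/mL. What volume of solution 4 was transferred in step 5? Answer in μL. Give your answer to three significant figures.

10.0 μL

Step 1: 50 μL brought to 250 μL → factor 250/50 = 5
Step 2: 125 μL + 1750 μL = 1875 μL total → factor 1875/125 = 15
Step 3: 10-fold → factor 10
Step 4: 120 μL + 480 μL = 600 μL total → factor 600/120 = 5
Step 5: v brought to 1000 μL → factor = 1000 μL/v
Product of known-step factors = 3750
Overall factor = 25.0 mg/mL / (66.7 ng/mL) = 3.7481 × 10^5
Step-5 factor = 3.7481 × 10^5 / 3750 = 99.95
v = 1000 μL / 99.95 = 10.0 μL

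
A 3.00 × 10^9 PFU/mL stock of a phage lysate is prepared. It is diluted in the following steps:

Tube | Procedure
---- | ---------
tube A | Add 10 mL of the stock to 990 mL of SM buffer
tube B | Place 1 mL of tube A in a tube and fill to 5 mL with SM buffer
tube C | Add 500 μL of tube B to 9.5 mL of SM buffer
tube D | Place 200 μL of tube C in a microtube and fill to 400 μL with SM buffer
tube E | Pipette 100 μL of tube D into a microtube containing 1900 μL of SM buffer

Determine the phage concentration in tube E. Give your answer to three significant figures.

Step 1: 10 mL + 990 mL = 1000 mL total → factor 1000/10 = 100
Step 2: 1 mL brought to 5 mL → factor 5/1 = 5
Step 3: 500 μL + 9.5 mL = 10000 μL total → factor 10000/500 = 20
Step 4: 200 μL brought to 400 μL → factor 400/200 = 2
Step 5: 100 μL + 1900 μL = 2000 μL total → factor 2000/100 = 20
Overall dilution factor = 100 × 5 × 20 × 2 × 20 = 4 × 10^5
Final = 3.00 × 10^9 PFU/mL / 4 × 10^5 = 7.50 × 10^3 PFU/mL

7.50 × 10^3 PFU/mL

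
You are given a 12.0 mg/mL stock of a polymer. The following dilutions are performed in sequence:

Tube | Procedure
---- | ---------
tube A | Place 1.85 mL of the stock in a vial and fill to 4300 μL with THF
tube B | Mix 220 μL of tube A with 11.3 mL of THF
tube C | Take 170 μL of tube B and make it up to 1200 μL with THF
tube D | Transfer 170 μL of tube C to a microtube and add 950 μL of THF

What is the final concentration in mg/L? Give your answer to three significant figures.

Step 1: 1.85 mL brought to 4300 μL → factor 4.3/1.85 = 2.3243
Step 2: 220 μL + 11.3 mL = 11520 μL total → factor 11520/220 = 52.364
Step 3: 170 μL brought to 1200 μL → factor 1200/170 = 7.0588
Step 4: 170 μL + 950 μL = 1120 μL total → factor 1120/170 = 6.5882
Overall dilution factor = 2.3243 × 52.364 × 7.0588 × 6.5882 = 5660.2
Final = 12.0 mg/mL / 5660.2 = 0.002120 mg/mL = 2.12 mg/L

2.12 mg/L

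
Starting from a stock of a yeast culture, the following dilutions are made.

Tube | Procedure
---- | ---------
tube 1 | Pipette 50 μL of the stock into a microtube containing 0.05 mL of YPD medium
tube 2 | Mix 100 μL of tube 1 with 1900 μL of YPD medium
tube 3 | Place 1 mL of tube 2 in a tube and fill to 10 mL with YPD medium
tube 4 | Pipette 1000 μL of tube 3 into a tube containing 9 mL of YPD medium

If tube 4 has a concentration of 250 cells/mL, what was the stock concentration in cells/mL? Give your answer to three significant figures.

1.00 × 10^6 cells/mL

Step 1: 50 μL + 0.05 mL = 100 μL total → factor 100/50 = 2
Step 2: 100 μL + 1900 μL = 2000 μL total → factor 2000/100 = 20
Step 3: 1 mL brought to 10 mL → factor 10/1 = 10
Step 4: 1000 μL + 9 mL = 10000 μL total → factor 10000/1000 = 10
Overall dilution factor = 2 × 20 × 10 × 10 = 4000
Stock = 250 cells/mL × 4000 = 1.00 × 10^6 cells/mL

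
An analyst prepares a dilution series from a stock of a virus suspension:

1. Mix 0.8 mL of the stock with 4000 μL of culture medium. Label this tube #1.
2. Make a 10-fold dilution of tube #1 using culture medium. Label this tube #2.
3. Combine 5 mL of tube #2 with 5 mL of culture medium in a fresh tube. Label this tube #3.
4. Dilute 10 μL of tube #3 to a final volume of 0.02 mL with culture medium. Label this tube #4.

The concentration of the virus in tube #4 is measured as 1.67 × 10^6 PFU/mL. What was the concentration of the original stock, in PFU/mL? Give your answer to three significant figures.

Step 1: 0.8 mL + 4000 μL = 4.8 mL total → factor 4.8/0.8 = 6
Step 2: 10-fold → factor 10
Step 3: 5 mL + 5 mL = 10 mL total → factor 10/5 = 2
Step 4: 10 μL brought to 0.02 mL → factor 20/10 = 2
Overall dilution factor = 6 × 10 × 2 × 2 = 240
Stock = 1.67 × 10^6 PFU/mL × 240 = 4.01 × 10^8 PFU/mL

4.01 × 10^8 PFU/mL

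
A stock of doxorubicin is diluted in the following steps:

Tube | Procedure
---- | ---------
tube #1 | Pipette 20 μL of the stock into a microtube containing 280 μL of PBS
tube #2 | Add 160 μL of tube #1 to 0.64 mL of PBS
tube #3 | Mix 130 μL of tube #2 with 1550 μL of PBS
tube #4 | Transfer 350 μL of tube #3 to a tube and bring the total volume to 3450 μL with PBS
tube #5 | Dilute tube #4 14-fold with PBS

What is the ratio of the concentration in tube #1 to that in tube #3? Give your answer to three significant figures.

Step 1: 20 μL + 280 μL = 300 μL total → factor 300/20 = 15
Step 2: 160 μL + 0.64 mL = 800 μL total → factor 800/160 = 5
Step 3: 130 μL + 1550 μL = 1680 μL total → factor 1680/130 = 12.923
Dilution factor to tube #1 = 15; to tube #3 = 969.23
[tube #1]/[tube #3] = (factor to tube #3)/(factor to tube #1) = 969.23/15 = 64.6

64.6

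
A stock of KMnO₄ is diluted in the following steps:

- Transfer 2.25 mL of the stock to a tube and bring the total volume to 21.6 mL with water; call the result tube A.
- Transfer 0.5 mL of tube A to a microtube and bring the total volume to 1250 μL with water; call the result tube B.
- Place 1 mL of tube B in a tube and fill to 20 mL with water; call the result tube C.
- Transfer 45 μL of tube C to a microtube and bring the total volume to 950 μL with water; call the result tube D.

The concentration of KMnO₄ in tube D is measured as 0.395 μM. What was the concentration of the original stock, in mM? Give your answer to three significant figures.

Step 1: 2.25 mL brought to 21.6 mL → factor 21.6/2.25 = 9.6
Step 2: 0.5 mL brought to 1250 μL → factor 1.25/0.5 = 2.5
Step 3: 1 mL brought to 20 mL → factor 20/1 = 20
Step 4: 45 μL brought to 950 μL → factor 950/45 = 21.111
Overall dilution factor = 9.6 × 2.5 × 20 × 21.111 = 10133
Stock = 0.395 μM × 10133 = 4003 μM = 4.00 mM

4.00 mM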